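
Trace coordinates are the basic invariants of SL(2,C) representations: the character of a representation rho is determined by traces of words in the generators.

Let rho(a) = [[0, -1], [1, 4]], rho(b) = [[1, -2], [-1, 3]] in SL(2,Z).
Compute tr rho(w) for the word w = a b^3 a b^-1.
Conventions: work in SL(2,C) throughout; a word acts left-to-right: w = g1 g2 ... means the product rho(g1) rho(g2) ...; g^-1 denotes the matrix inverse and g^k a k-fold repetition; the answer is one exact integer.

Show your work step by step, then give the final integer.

551

rho(a) = [[0, -1], [1, 4]]
... * rho(b) = [[1, -2], [-1, 3]]  ->  [[1, -3], [-3, 10]]
... * rho(b) = [[1, -2], [-1, 3]]  ->  [[4, -11], [-13, 36]]
... * rho(b) = [[1, -2], [-1, 3]]  ->  [[15, -41], [-49, 134]]
... * rho(a) = [[0, -1], [1, 4]]  ->  [[-41, -179], [134, 585]]
... * rho(b^-1) = [[3, 2], [1, 1]]  ->  [[-302, -261], [987, 853]]
tr = -302 + 853 = 551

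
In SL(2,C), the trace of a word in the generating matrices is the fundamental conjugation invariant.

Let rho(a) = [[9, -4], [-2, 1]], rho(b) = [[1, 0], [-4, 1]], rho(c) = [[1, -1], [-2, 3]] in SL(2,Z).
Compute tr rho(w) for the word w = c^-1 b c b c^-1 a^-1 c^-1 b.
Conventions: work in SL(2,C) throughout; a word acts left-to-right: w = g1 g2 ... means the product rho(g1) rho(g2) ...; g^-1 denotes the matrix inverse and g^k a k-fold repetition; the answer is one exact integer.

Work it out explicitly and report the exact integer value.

rho(c^-1) = [[3, 1], [2, 1]]
... * rho(b) = [[1, 0], [-4, 1]]  ->  [[-1, 1], [-2, 1]]
... * rho(c) = [[1, -1], [-2, 3]]  ->  [[-3, 4], [-4, 5]]
... * rho(b) = [[1, 0], [-4, 1]]  ->  [[-19, 4], [-24, 5]]
... * rho(c^-1) = [[3, 1], [2, 1]]  ->  [[-49, -15], [-62, -19]]
... * rho(a^-1) = [[1, 4], [2, 9]]  ->  [[-79, -331], [-100, -419]]
... * rho(c^-1) = [[3, 1], [2, 1]]  ->  [[-899, -410], [-1138, -519]]
... * rho(b) = [[1, 0], [-4, 1]]  ->  [[741, -410], [938, -519]]
tr = 741 + -519 = 222

222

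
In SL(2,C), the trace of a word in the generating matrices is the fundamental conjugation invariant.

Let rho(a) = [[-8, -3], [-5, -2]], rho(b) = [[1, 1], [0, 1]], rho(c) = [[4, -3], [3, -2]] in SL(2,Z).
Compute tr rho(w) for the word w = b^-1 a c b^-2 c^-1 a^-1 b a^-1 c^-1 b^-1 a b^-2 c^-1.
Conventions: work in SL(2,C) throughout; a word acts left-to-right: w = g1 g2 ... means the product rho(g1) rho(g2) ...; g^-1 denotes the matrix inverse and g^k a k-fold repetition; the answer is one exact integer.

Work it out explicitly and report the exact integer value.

87850

rho(b^-1) = [[1, -1], [0, 1]]
... * rho(a) = [[-8, -3], [-5, -2]]  ->  [[-3, -1], [-5, -2]]
... * rho(c) = [[4, -3], [3, -2]]  ->  [[-15, 11], [-26, 19]]
... * rho(b^-1) = [[1, -1], [0, 1]]  ->  [[-15, 26], [-26, 45]]
... * rho(b^-1) = [[1, -1], [0, 1]]  ->  [[-15, 41], [-26, 71]]
... * rho(c^-1) = [[-2, 3], [-3, 4]]  ->  [[-93, 119], [-161, 206]]
... * rho(a^-1) = [[-2, 3], [5, -8]]  ->  [[781, -1231], [1352, -2131]]
... * rho(b) = [[1, 1], [0, 1]]  ->  [[781, -450], [1352, -779]]
... * rho(a^-1) = [[-2, 3], [5, -8]]  ->  [[-3812, 5943], [-6599, 10288]]
... * rho(c^-1) = [[-2, 3], [-3, 4]]  ->  [[-10205, 12336], [-17666, 21355]]
... * rho(b^-1) = [[1, -1], [0, 1]]  ->  [[-10205, 22541], [-17666, 39021]]
... * rho(a) = [[-8, -3], [-5, -2]]  ->  [[-31065, -14467], [-53777, -25044]]
... * rho(b^-1) = [[1, -1], [0, 1]]  ->  [[-31065, 16598], [-53777, 28733]]
... * rho(b^-1) = [[1, -1], [0, 1]]  ->  [[-31065, 47663], [-53777, 82510]]
... * rho(c^-1) = [[-2, 3], [-3, 4]]  ->  [[-80859, 97457], [-139976, 168709]]
tr = -80859 + 168709 = 87850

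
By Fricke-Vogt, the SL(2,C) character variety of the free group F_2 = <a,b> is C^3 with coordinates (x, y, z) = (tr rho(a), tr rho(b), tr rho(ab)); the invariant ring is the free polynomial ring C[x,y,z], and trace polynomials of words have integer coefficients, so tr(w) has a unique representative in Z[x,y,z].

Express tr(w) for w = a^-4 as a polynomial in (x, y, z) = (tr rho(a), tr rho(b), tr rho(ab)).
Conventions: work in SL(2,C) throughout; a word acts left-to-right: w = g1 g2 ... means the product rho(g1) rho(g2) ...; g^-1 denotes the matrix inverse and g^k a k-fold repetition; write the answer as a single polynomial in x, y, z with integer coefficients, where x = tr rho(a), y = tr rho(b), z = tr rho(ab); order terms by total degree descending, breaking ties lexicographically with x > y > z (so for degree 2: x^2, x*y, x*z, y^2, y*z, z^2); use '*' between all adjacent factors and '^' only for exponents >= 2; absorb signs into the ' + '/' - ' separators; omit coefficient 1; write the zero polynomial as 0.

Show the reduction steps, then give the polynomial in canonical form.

trace(a^-1) = trace(a) = x
so trace(a^-2) = trace(a^-1) * trace(a) - trace(1) = x^2 - 2
trace(a^-3) = trace(a^-2) * trace(a) - trace(a^-1) = x^3 - 3*x
trace(a^-4) = trace(a^-3) * trace(a) - trace(a^-2) = x^4 - 4*x^2 + 2

x^4 - 4*x^2 + 2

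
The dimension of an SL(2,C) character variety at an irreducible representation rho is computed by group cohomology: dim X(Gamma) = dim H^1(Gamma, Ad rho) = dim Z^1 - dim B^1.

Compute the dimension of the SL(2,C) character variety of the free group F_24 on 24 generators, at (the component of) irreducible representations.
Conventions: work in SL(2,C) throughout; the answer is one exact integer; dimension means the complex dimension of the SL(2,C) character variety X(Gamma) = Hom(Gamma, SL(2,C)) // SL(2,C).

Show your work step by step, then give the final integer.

Here Gamma is free of rank 24 — no relator constrains a cocycle.
A cocycle picks one sl_2 vector per generator freely, giving dim Z^1 = 3*24 = 72.
Irreducibility makes the coboundary map sl_2 -> Z^1 injective (trivial centralizer), so dim B^1 = 3.
Therefore dim X = 72 - 3 = 69.

69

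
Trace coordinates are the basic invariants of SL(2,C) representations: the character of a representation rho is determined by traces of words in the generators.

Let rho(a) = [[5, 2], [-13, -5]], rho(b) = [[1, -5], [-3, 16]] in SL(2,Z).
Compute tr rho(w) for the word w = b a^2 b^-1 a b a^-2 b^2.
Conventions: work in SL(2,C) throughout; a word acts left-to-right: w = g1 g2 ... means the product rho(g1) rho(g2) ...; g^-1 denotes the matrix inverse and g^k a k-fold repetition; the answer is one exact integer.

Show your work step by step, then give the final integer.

-4608

rho(b) = [[1, -5], [-3, 16]]
... * rho(a) = [[5, 2], [-13, -5]]  ->  [[70, 27], [-223, -86]]
... * rho(a) = [[5, 2], [-13, -5]]  ->  [[-1, 5], [3, -16]]
... * rho(b^-1) = [[16, 5], [3, 1]]  ->  [[-1, 0], [0, -1]]
... * rho(a) = [[5, 2], [-13, -5]]  ->  [[-5, -2], [13, 5]]
... * rho(b) = [[1, -5], [-3, 16]]  ->  [[1, -7], [-2, 15]]
... * rho(a^-1) = [[-5, -2], [13, 5]]  ->  [[-96, -37], [205, 79]]
... * rho(a^-1) = [[-5, -2], [13, 5]]  ->  [[-1, 7], [2, -15]]
... * rho(b) = [[1, -5], [-3, 16]]  ->  [[-22, 117], [47, -250]]
... * rho(b) = [[1, -5], [-3, 16]]  ->  [[-373, 1982], [797, -4235]]
tr = -373 + -4235 = -4608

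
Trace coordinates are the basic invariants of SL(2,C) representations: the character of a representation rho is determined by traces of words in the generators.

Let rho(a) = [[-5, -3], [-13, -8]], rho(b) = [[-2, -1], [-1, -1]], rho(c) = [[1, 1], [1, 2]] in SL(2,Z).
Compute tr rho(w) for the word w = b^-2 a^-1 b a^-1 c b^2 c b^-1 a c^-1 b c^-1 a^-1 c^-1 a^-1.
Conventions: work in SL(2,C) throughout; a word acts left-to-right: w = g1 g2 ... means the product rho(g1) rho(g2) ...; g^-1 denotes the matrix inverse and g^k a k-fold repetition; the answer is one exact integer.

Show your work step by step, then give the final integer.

106264917

rho(b^-1) = [[-1, 1], [1, -2]]
... * rho(b^-1) = [[-1, 1], [1, -2]]  ->  [[2, -3], [-3, 5]]
... * rho(a^-1) = [[-8, 3], [13, -5]]  ->  [[-55, 21], [89, -34]]
... * rho(b) = [[-2, -1], [-1, -1]]  ->  [[89, 34], [-144, -55]]
... * rho(a^-1) = [[-8, 3], [13, -5]]  ->  [[-270, 97], [437, -157]]
... * rho(c) = [[1, 1], [1, 2]]  ->  [[-173, -76], [280, 123]]
... * rho(b) = [[-2, -1], [-1, -1]]  ->  [[422, 249], [-683, -403]]
... * rho(b) = [[-2, -1], [-1, -1]]  ->  [[-1093, -671], [1769, 1086]]
... * rho(c) = [[1, 1], [1, 2]]  ->  [[-1764, -2435], [2855, 3941]]
... * rho(b^-1) = [[-1, 1], [1, -2]]  ->  [[-671, 3106], [1086, -5027]]
... * rho(a) = [[-5, -3], [-13, -8]]  ->  [[-37023, -22835], [59921, 36958]]
... * rho(c^-1) = [[2, -1], [-1, 1]]  ->  [[-51211, 14188], [82884, -22963]]
... * rho(b) = [[-2, -1], [-1, -1]]  ->  [[88234, 37023], [-142805, -59921]]
... * rho(c^-1) = [[2, -1], [-1, 1]]  ->  [[139445, -51211], [-225689, 82884]]
... * rho(a^-1) = [[-8, 3], [13, -5]]  ->  [[-1781303, 674390], [2883004, -1091487]]
... * rho(c^-1) = [[2, -1], [-1, 1]]  ->  [[-4236996, 2455693], [6857495, -3974491]]
... * rho(a^-1) = [[-8, 3], [13, -5]]  ->  [[65819977, -24989453], [-106528343, 40444940]]
tr = 65819977 + 40444940 = 106264917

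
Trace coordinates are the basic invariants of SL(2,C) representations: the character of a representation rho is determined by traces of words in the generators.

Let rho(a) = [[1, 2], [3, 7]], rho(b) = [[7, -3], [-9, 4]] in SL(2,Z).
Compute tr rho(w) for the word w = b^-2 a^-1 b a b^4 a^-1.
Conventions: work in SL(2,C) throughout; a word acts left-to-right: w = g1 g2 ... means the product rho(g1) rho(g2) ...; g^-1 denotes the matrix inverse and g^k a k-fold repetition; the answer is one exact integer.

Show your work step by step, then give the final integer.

rho(b^-1) = [[4, 3], [9, 7]]
... * rho(b^-1) = [[4, 3], [9, 7]]  ->  [[43, 33], [99, 76]]
... * rho(a^-1) = [[7, -2], [-3, 1]]  ->  [[202, -53], [465, -122]]
... * rho(b) = [[7, -3], [-9, 4]]  ->  [[1891, -818], [4353, -1883]]
... * rho(a) = [[1, 2], [3, 7]]  ->  [[-563, -1944], [-1296, -4475]]
... * rho(b) = [[7, -3], [-9, 4]]  ->  [[13555, -6087], [31203, -14012]]
... * rho(b) = [[7, -3], [-9, 4]]  ->  [[149668, -65013], [344529, -149657]]
... * rho(b) = [[7, -3], [-9, 4]]  ->  [[1632793, -709056], [3758616, -1632215]]
... * rho(b) = [[7, -3], [-9, 4]]  ->  [[17811055, -7734603], [41000247, -17804708]]
... * rho(a^-1) = [[7, -2], [-3, 1]]  ->  [[147881194, -43356713], [340415853, -99805202]]
tr = 147881194 + -99805202 = 48075992

48075992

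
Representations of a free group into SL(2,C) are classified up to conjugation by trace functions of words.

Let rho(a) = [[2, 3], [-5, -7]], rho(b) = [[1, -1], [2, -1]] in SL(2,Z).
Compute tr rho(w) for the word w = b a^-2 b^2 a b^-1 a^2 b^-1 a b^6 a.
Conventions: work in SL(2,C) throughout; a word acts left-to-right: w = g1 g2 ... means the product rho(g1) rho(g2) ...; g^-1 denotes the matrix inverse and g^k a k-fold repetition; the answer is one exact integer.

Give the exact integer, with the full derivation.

-210980

rho(b) = [[1, -1], [2, -1]]
... * rho(a^-1) = [[-7, -3], [5, 2]]  ->  [[-12, -5], [-19, -8]]
... * rho(a^-1) = [[-7, -3], [5, 2]]  ->  [[59, 26], [93, 41]]
... * rho(b) = [[1, -1], [2, -1]]  ->  [[111, -85], [175, -134]]
... * rho(b) = [[1, -1], [2, -1]]  ->  [[-59, -26], [-93, -41]]
... * rho(a) = [[2, 3], [-5, -7]]  ->  [[12, 5], [19, 8]]
... * rho(b^-1) = [[-1, 1], [-2, 1]]  ->  [[-22, 17], [-35, 27]]
... * rho(a) = [[2, 3], [-5, -7]]  ->  [[-129, -185], [-205, -294]]
... * rho(a) = [[2, 3], [-5, -7]]  ->  [[667, 908], [1060, 1443]]
... * rho(b^-1) = [[-1, 1], [-2, 1]]  ->  [[-2483, 1575], [-3946, 2503]]
... * rho(a) = [[2, 3], [-5, -7]]  ->  [[-12841, -18474], [-20407, -29359]]
... * rho(b) = [[1, -1], [2, -1]]  ->  [[-49789, 31315], [-79125, 49766]]
... * rho(b) = [[1, -1], [2, -1]]  ->  [[12841, 18474], [20407, 29359]]
... * rho(b) = [[1, -1], [2, -1]]  ->  [[49789, -31315], [79125, -49766]]
... * rho(b) = [[1, -1], [2, -1]]  ->  [[-12841, -18474], [-20407, -29359]]
... * rho(b) = [[1, -1], [2, -1]]  ->  [[-49789, 31315], [-79125, 49766]]
... * rho(b) = [[1, -1], [2, -1]]  ->  [[12841, 18474], [20407, 29359]]
... * rho(a) = [[2, 3], [-5, -7]]  ->  [[-66688, -90795], [-105981, -144292]]
tr = -66688 + -144292 = -210980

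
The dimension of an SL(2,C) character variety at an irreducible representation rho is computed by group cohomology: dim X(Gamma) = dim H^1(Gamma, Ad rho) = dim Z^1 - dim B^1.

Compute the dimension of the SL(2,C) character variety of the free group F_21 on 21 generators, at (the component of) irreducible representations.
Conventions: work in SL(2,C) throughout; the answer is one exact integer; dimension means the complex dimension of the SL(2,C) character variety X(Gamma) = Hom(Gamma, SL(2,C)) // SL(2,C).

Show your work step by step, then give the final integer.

The free group F_21: 21 generators, no relators.
So Z^1 = (sl_2)^21 in full: dim Z^1 = 63.
dim B^1 = 3: the coboundary map is injective because an irreducible image has centralizer 0 in sl_2.
Therefore dim X = 63 - 3 = 60.

60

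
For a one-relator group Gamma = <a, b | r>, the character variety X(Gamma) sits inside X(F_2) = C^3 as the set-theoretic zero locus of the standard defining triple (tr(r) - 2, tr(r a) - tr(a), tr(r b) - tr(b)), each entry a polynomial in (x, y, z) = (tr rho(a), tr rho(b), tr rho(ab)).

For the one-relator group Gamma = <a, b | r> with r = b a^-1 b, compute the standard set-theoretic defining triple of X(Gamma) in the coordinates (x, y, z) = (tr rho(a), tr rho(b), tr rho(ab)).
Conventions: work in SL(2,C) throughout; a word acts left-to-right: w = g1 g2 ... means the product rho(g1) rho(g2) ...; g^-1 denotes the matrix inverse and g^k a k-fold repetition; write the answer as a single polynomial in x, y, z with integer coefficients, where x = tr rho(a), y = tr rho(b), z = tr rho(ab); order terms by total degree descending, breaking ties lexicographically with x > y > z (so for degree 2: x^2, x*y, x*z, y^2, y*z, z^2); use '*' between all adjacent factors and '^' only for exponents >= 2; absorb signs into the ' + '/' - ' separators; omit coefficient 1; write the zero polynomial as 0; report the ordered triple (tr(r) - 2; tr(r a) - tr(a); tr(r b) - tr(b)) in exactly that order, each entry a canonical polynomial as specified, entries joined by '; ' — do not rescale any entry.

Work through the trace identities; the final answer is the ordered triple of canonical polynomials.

x*y^2 - y*z - x - 2; x*y*z - x^2 - z^2 - x + 2; x*y^3 - y^2*z - 2*x*y - y + z

tr(b^2) = tr(b) * tr(b) - tr(1) = y^2 - 2
tr(b^2 a) = tr(b) * tr(a b) - tr(a) = y*z - x
use: tr(b a^-1 b) = tr(b^2) * tr(a) - tr(b^2 a) = x*y^2 - y*z - x
use: tr(b a b a) = tr(a b) * tr(a b) - tr(1) = z^2 - 2
tr(b a^-1 b a) = tr(b a b) * tr(a) - tr(b a b a) = x*y*z - x^2 - z^2 + 2
tr(b^3) = tr(b) * tr(b^2) - tr(b)  (reduce the b square) = y^3 - 3*y
use: tr(b^3 a) = tr(b) * tr(b a b) - tr(b a)  (reduce the b square) = y^2*z - x*y - z
tr(b a^-1 b^2) = tr(b^3) * tr(a) - tr(b^3 a)  (eliminate a^-1) = x*y^3 - y^2*z - 2*x*y + z
assemble the triple (tr(r) - 2; tr(r a) - x; tr(r b) - y)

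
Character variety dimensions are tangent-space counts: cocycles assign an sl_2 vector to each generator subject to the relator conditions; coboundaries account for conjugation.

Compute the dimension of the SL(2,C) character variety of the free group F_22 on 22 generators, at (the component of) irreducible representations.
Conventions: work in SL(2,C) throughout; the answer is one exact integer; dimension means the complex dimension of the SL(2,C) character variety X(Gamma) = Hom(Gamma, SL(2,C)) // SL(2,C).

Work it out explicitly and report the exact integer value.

The free group F_22: 22 generators, no relators.
So Z^1 = (sl_2)^22 in full: dim Z^1 = 66.
At an irreducible rho the centralizer of the image in sl_2 is 0, so the coboundary map sl_2 -> Z^1 is injective: dim B^1 = 3.
dim X = dim H^1 = dim Z^1 - dim B^1 = 66 - 3 = 63.

63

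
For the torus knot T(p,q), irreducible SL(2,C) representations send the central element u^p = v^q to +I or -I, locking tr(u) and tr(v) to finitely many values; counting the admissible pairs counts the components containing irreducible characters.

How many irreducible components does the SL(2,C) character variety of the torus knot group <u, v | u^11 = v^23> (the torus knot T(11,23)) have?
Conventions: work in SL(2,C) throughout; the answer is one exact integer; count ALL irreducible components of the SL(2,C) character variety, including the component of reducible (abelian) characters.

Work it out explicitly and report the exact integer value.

111

In the torus knot group T(11,23), u^11 = v^23 is central, so an irreducible representation sends it to +I or -I (Schur).
On an irreducible component, tr(u) is locked at 2*cos(pi*alpha/11) for some alpha in 1..10, and tr(v) at 2*cos(pi*beta/23) for some beta in 1..22.
u^11 = (-1)^alpha I and v^23 = (-1)^beta I must agree, so alpha and beta have equal parity.
Counting: 5 odd alphas x 11 odd betas + 5 even alphas x 11 even betas = 55 + 55 = 110.
components with irreducible characters: 110; plus the single component of reducible (abelian) characters: total 111.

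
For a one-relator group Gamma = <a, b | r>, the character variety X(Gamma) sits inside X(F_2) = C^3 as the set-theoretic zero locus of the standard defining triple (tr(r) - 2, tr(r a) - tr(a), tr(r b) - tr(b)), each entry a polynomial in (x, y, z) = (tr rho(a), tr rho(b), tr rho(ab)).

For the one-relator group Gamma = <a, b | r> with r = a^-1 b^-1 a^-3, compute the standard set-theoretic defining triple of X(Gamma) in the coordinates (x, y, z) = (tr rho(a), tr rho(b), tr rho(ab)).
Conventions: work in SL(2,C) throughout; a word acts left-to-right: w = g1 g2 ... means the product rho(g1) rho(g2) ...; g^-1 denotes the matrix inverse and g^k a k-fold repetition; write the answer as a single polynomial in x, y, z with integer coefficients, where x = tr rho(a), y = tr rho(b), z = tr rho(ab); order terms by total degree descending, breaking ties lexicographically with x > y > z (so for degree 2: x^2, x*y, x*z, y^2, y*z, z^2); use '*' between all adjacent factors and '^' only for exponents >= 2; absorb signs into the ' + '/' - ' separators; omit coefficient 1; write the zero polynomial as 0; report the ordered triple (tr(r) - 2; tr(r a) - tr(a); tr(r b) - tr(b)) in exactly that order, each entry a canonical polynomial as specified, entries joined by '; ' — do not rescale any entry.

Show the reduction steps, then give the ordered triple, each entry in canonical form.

tr(a^-1) = tr(a) = x
tr(a^-2) = tr(a^-1)*tr(a) - tr(1) = x^2 - 2
tr(a^-3) = tr(a^-2)*tr(a) - tr(a^-1) = x^3 - 3*x
tr(b a^-1) = tr(b)*tr(a) - tr(b a) = x*y - z
tr(a^-2 b) = tr(b a^-1)*tr(a) - tr(b) = x^2*y - x*z - y
tr(a^-3 b) = tr(a^-2 b)*tr(a) - tr(a^-2 b a) = x^3*y - x^2*z - 2*x*y + z
tr(a^-2 b^-1 a^-1) = tr(a^-3)*tr(b) - tr(a^-3 b) = x^2*z - x*y - z
tr(a^-2 b^-1) = tr(b^-1 a^-1)*tr(a) - tr(b^-1) = x*z - y
tr(a^-1 b^-1 a^-3) = tr(a^-2 b^-1 a^-1)*tr(a) - tr(a^-2 b^-1) = x^3*z - x^2*y - 2*x*z + y
tr(b a b) = tr(b)*tr(a b) - tr(a) = y*z - x
tr(b a b a) = tr(b a)*tr(b a) - tr(1) = z^2 - 2
tr(a^-1 b a b) = tr(b a b)*tr(a) - tr(b a b a) = x*y*z - x^2 - z^2 + 2
tr(a^-2 b a b) = tr(a^-1 b a b)*tr(a) - tr(a^-1 b a b a) = x^2*y*z - x^3 - x*z^2 - y*z + 3*x
tr(b^-1 a^-2 b a) = tr(a^-2 b a)*tr(b) - tr(a^-2 b a b) = -x^2*y*z + x^3 + x*y^2 + x*z^2 - 3*x
tr(b a^-1 b^-1 a^-2) = tr(b^-1 a^-2 b)*tr(a) - tr(b^-1 a^-2 b a) = x^2*y*z - x*y^2 - x*z^2 + x
tr(b a b^-1 a) = tr(a b a)*tr(b) - tr(a b a b) = x*y*z - y^2 - z^2 + 2
tr(b^-1 a^-1 b a) = tr(b a b^-1)*tr(a) - tr(b a b^-1 a) = -x*y*z + x^2 + y^2 + z^2 - 2
tr(b a^-1 b^-1 a^-1) = tr(b^-1 a^-1 b)*tr(a) - tr(b^-1 a^-1 b a) = x*y*z - y^2 - z^2 + 2
tr(a^-1 b^-1 a^-3 b) = tr(b a^-1 b^-1 a^-2)*tr(a) - tr(b a^-1 b^-1 a^-1) = x^3*y*z - x^2*y^2 - x^2*z^2 - x*y*z + x^2 + y^2 + z^2 - 2
assemble the triple (tr(r) - 2; tr(r a) - x; tr(r b) - y)

x^3*z - x^2*y - 2*x*z + y - 2; x^2*z - x*y - x - z; x^3*y*z - x^2*y^2 - x^2*z^2 - x*y*z + x^2 + y^2 + z^2 - y - 2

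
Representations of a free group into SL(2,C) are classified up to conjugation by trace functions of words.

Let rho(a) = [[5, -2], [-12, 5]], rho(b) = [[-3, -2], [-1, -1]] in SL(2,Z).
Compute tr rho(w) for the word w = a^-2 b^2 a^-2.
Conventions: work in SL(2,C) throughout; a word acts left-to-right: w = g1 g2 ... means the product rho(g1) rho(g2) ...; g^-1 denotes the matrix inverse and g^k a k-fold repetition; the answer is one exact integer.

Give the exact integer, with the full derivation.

rho(a^-1) = [[5, 2], [12, 5]]
... * rho(a^-1) = [[5, 2], [12, 5]]  ->  [[49, 20], [120, 49]]
... * rho(b) = [[-3, -2], [-1, -1]]  ->  [[-167, -118], [-409, -289]]
... * rho(b) = [[-3, -2], [-1, -1]]  ->  [[619, 452], [1516, 1107]]
... * rho(a^-1) = [[5, 2], [12, 5]]  ->  [[8519, 3498], [20864, 8567]]
... * rho(a^-1) = [[5, 2], [12, 5]]  ->  [[84571, 34528], [207124, 84563]]
tr = 84571 + 84563 = 169134

169134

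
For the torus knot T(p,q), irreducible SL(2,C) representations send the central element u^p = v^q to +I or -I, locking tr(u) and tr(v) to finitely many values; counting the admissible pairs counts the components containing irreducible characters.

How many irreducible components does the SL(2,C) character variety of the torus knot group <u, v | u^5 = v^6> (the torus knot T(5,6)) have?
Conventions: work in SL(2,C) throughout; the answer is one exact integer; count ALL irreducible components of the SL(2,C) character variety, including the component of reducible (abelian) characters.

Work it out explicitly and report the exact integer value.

Gamma = < u, v | u^5 = v^6 > (torus knot T(5,6)); the central element u^5 = v^6 acts as +I or -I in any irreducible SL(2,C) representation.
So on each irreducible component the traces are pinned: tr(u) = 2*cos(pi*alpha/5) with 1 <= alpha <= 4, tr(v) = 2*cos(pi*beta/6) with 1 <= beta <= 5.
u^5 = (-1)^alpha I and v^6 = (-1)^beta I must agree, so alpha and beta have equal parity.
count pairs: odd alpha (2 choices) x odd beta (3), plus even alpha (2) x even beta (2): 2*3 + 2*2 = 10.
components with irreducible characters: 10; plus the single component of reducible (abelian) characters: total 11.

11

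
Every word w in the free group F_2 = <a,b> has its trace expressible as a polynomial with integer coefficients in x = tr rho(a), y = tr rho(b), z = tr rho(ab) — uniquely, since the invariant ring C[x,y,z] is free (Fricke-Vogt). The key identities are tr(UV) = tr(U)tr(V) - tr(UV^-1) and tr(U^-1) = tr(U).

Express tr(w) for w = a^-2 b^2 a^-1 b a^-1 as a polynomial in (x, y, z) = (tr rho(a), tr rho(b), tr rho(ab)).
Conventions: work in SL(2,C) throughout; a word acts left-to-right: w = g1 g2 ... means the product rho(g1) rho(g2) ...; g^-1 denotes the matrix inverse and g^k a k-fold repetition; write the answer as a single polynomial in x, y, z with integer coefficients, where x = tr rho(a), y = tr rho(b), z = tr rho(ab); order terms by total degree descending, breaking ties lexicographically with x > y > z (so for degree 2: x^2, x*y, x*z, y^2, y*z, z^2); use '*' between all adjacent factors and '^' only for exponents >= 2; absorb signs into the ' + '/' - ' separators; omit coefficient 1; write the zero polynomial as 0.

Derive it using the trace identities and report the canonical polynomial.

apply: trace(b^2) = trace(b) trace(b) - trace(1) = y^2 - 2
trace(b^3) = trace(b) trace(b^2) - trace(b) = y^3 - 3*y
apply: trace(b a b) = trace(b) trace(a b) - trace(a) = y*z - x
trace(b^3 a) = trace(b) trace(b a b) - trace(b a) = y^2*z - x*y - z
trace(b^2 a^-1 b) = trace(b^3) trace(a) - trace(b^3 a) = x*y^3 - y^2*z - 2*x*y + z
apply: trace(a b a b) = trace(b a) trace(b a) - trace(1) = z^2 - 2
apply: trace(a b a) = trace(a) trace(b a) - trace(b) = x*z - y
apply: trace(b a b^2 a) = trace(b) trace(a b a b) - trace(a b a) = y*z^2 - x*z - y
apply: trace(b^2 a^-1 b a) = trace(b a b^2) trace(a) - trace(b a b^2 a) = x*y^2*z - x^2*y - y*z^2 + y
apply: trace(a^-1 b^2 a^-1 b) = trace(b^2 a^-1 b) trace(a) - trace(b^2 a^-1 b a) = x^2*y^3 - 2*x*y^2*z - x^2*y + y*z^2 + x*z - y
trace(b^2 a^-1 b a^-2) = trace(a^-1 b^2 a^-1 b) trace(a) - trace(a^-1 b^2 a^-1 b a) = x^3*y^3 - 2*x^2*y^2*z - x^3*y - x*y^3 + x*y*z^2 + x^2*z + y^2*z + x*y - z
trace(a^-2 b^2 a^-1 b a^-1) = trace(b^2 a^-1 b a^-2) trace(a) - trace(b^2 a^-1 b a^-1) = x^4*y^3 - 2*x^3*y^2*z - x^4*y - 2*x^2*y^3 + x^2*y*z^2 + x^3*z + 3*x*y^2*z + 2*x^2*y - y*z^2 - 2*x*z + y

x^4*y^3 - 2*x^3*y^2*z - x^4*y - 2*x^2*y^3 + x^2*y*z^2 + x^3*z + 3*x*y^2*z + 2*x^2*y - y*z^2 - 2*x*z + y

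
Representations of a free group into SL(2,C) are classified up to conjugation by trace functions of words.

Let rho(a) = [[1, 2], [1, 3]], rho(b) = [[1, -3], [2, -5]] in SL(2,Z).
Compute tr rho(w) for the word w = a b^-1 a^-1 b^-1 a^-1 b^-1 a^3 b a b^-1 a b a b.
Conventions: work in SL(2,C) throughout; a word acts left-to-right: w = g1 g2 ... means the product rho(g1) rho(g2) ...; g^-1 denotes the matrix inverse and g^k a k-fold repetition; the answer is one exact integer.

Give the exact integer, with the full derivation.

rho(a) = [[1, 2], [1, 3]]
... * rho(b^-1) = [[-5, 3], [-2, 1]]  ->  [[-9, 5], [-11, 6]]
... * rho(a^-1) = [[3, -2], [-1, 1]]  ->  [[-32, 23], [-39, 28]]
... * rho(b^-1) = [[-5, 3], [-2, 1]]  ->  [[114, -73], [139, -89]]
... * rho(a^-1) = [[3, -2], [-1, 1]]  ->  [[415, -301], [506, -367]]
... * rho(b^-1) = [[-5, 3], [-2, 1]]  ->  [[-1473, 944], [-1796, 1151]]
... * rho(a) = [[1, 2], [1, 3]]  ->  [[-529, -114], [-645, -139]]
... * rho(a) = [[1, 2], [1, 3]]  ->  [[-643, -1400], [-784, -1707]]
... * rho(a) = [[1, 2], [1, 3]]  ->  [[-2043, -5486], [-2491, -6689]]
... * rho(b) = [[1, -3], [2, -5]]  ->  [[-13015, 33559], [-15869, 40918]]
... * rho(a) = [[1, 2], [1, 3]]  ->  [[20544, 74647], [25049, 91016]]
... * rho(b^-1) = [[-5, 3], [-2, 1]]  ->  [[-252014, 136279], [-307277, 166163]]
... * rho(a) = [[1, 2], [1, 3]]  ->  [[-115735, -95191], [-141114, -116065]]
... * rho(b) = [[1, -3], [2, -5]]  ->  [[-306117, 823160], [-373244, 1003667]]
... * rho(a) = [[1, 2], [1, 3]]  ->  [[517043, 1857246], [630423, 2264513]]
... * rho(b) = [[1, -3], [2, -5]]  ->  [[4231535, -10837359], [5159449, -13213834]]
tr = 4231535 + -13213834 = -8982299

-8982299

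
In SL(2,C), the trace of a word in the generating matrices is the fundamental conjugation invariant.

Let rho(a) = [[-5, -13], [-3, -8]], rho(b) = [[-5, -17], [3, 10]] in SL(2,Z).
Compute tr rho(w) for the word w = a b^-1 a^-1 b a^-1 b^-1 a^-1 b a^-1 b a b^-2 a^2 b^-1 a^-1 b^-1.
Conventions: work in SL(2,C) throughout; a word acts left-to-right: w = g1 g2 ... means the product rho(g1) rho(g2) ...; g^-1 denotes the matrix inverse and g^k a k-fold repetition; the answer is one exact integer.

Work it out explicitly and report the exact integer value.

14793263387573

rho(a) = [[-5, -13], [-3, -8]]
... * rho(b^-1) = [[10, 17], [-3, -5]]  ->  [[-11, -20], [-6, -11]]
... * rho(a^-1) = [[-8, 13], [3, -5]]  ->  [[28, -43], [15, -23]]
... * rho(b) = [[-5, -17], [3, 10]]  ->  [[-269, -906], [-144, -485]]
... * rho(a^-1) = [[-8, 13], [3, -5]]  ->  [[-566, 1033], [-303, 553]]
... * rho(b^-1) = [[10, 17], [-3, -5]]  ->  [[-8759, -14787], [-4689, -7916]]
... * rho(a^-1) = [[-8, 13], [3, -5]]  ->  [[25711, -39932], [13764, -21377]]
... * rho(b) = [[-5, -17], [3, 10]]  ->  [[-248351, -836407], [-132951, -447758]]
... * rho(a^-1) = [[-8, 13], [3, -5]]  ->  [[-522413, 953472], [-279666, 510427]]
... * rho(b) = [[-5, -17], [3, 10]]  ->  [[5472481, 18415741], [2929611, 9858592]]
... * rho(a) = [[-5, -13], [-3, -8]]  ->  [[-82609628, -218468181], [-44223831, -116953679]]
... * rho(b^-1) = [[10, 17], [-3, -5]]  ->  [[-170691737, -312022771], [-91377273, -167036732]]
... * rho(b^-1) = [[10, 17], [-3, -5]]  ->  [[-770849057, -1341645674], [-412662534, -718229981]]
... * rho(a) = [[-5, -13], [-3, -8]]  ->  [[7879182307, 20754203133], [4218002613, 11110452790]]
... * rho(a) = [[-5, -13], [-3, -8]]  ->  [[-101658520934, -268462995055], [-54421371435, -143717656289]]
... * rho(b^-1) = [[10, 17], [-3, -5]]  ->  [[-211196224175, -385879880603], [-113060745483, -206575032950]]
... * rho(a^-1) = [[-8, 13], [3, -5]]  ->  [[531930151591, -816151511260], [284760865014, -436914526529]]
... * rho(b^-1) = [[10, 17], [-3, -5]]  ->  [[7767756049690, 13123570133347], [4158352229727, 7025507337883]]
tr = 7767756049690 + 7025507337883 = 14793263387573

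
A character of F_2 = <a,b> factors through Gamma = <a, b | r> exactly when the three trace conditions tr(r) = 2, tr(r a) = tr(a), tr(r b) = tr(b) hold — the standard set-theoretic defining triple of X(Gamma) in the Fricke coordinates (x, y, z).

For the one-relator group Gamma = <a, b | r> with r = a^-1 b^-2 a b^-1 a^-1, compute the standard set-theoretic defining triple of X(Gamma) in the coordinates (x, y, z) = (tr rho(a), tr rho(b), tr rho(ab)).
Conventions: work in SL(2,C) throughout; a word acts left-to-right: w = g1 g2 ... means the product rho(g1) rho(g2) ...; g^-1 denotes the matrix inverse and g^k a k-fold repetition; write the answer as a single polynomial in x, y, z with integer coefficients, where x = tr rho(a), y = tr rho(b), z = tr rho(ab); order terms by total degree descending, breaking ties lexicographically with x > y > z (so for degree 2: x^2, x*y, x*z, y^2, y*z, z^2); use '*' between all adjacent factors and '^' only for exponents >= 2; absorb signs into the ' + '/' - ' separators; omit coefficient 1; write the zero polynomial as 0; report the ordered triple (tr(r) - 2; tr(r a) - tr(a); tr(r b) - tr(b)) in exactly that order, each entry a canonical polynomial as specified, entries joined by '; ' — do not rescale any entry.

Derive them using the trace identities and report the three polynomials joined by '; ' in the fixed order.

x^2*y^2*z - x^3*y - x*y^3 - x*y*z^2 + y^2*z + 3*x*y - z - 2; x*y^2*z - x^2*y - y*z^2 - x + y; x^2*y^3*z - x^3*y^2 - x*y^4 - 2*x*y^2*z^2 + x^2*y*z + y^3*z + y*z^3 + 4*x*y^2 - 3*y*z - x - y

tr(a^-1) = tr(a) = x
tr(a^-1 b) = tr(b) tr(a) - tr(b a) = x*y - z
tr(a^-1 b^-1) = tr(a^-1) tr(b) - tr(a^-1 b) = z
tr(a^-1 b^-2) = tr(a^-1 b^-1) tr(b) - tr(a^-1) = y*z - x
tr(a b a) = tr(a) tr(b a) - tr(b) = x*z - y
tr(a b a b) = tr(a b) tr(a b) - tr(1) = z^2 - 2
tr(b^-1 a b a) = tr(a b a) tr(b) - tr(a b a b) = x*y*z - y^2 - z^2 + 2
tr(a b a^-1 b^-1) = tr(b^-1 a b) tr(a) - tr(b^-1 a b a) = -x*y*z + x^2 + y^2 + z^2 - 2
tr(b^-2 a b a^-1) = tr(a b a^-1 b^-1) tr(b) - tr(a b a^-1) = -x*y^2*z + x^2*y + y^3 + y*z^2 - 3*y
tr(a^-2 b^-2 a b) = tr(b^-2 a b a^-1) tr(a) - tr(b^-2 a b) = -x^2*y^2*z + x^3*y + x*y^3 + x*y*z^2 - 4*x*y + z
tr(a^-1 b^-2 a b^-1 a^-1) = tr(a^-2 b^-2 a) tr(b) - tr(a^-2 b^-2 a b) = x^2*y^2*z - x^3*y - x*y^3 - x*y*z^2 + y^2*z + 3*x*y - z
tr(b^-1 a b^-1 a^-1) = tr(a b^-1 a^-1) tr(b) - tr(a b^-1 a^-1 b) = x*y*z - x^2 - z^2 + 2
tr(a^-1 b^-2 a b^-1) = tr(b^-1 a b^-1 a^-1) tr(b) - tr(b^-1 a b^-1 a^-1 b) = x*y^2*z - x^2*y - y*z^2 + y
tr(b^2) = tr(b) tr(b) - tr(1)   [square of b] = y^2 - 2
tr(b a^-1 b) = tr(b^2) tr(a) - tr(b^2 a)   [inverse elimination on a] = x*y^2 - y*z - x
tr(b a b a b) = tr(b) tr(a b a b) - tr(a b a)   [square of b] = y*z^2 - x*z - y
tr(b a b a b a) = tr(b a b a) tr(b a) - tr(a b)   [split at a repeated b] = z^3 - 3*z
tr(b a b a^-1 b a) = tr(b a b a b) tr(a) - tr(b a b a b a)   [inverse elimination on a] = x*y*z^2 - x^2*z - z^3 - x*y + 3*z
tr(a^-1 b a^-1 b a b) = tr(b a b a^-1 b) tr(a) - tr(b a b a^-1 b a)   [inverse elimination on a] = x^2*y^2*z - x^3*y - 2*x*y*z^2 + x^2*z + z^3 + 2*x*y - 3*z
tr(a b^-1 a^-1 b a^-1 b) = tr(a^-1 b a^-1 b a) tr(b) - tr(a^-1 b a^-1 b a b)   [inverse elimination on b] = -x^2*y^2*z + x^3*y + x*y^3 + 2*x*y*z^2 - x^2*z - y^2*z - z^3 - 3*x*y + 3*z
tr(b^-1 a b^-1 a^-1 b a^-1) = tr(a b^-1 a^-1 b a^-1) tr(b) - tr(a b^-1 a^-1 b a^-1 b)   [inverse elimination on b] = x^2*y^2*z - x^3*y - x*y^3 - 2*x*y*z^2 + x^2*z + y^2*z + z^3 + 4*x*y - 3*z
tr(a^-1 b^-2 a b^-1 a^-1 b) = tr(b^-1 a b^-1 a^-1 b a^-1) tr(b) - tr(b^-1 a b^-1 a^-1 b a^-1 b)   [inverse elimination on b] = x^2*y^3*z - x^3*y^2 - x*y^4 - 2*x*y^2*z^2 + x^2*y*z + y^3*z + y*z^3 + 4*x*y^2 - 3*y*z - x
assemble the triple (tr(r) - 2; tr(r a) - x; tr(r b) - y)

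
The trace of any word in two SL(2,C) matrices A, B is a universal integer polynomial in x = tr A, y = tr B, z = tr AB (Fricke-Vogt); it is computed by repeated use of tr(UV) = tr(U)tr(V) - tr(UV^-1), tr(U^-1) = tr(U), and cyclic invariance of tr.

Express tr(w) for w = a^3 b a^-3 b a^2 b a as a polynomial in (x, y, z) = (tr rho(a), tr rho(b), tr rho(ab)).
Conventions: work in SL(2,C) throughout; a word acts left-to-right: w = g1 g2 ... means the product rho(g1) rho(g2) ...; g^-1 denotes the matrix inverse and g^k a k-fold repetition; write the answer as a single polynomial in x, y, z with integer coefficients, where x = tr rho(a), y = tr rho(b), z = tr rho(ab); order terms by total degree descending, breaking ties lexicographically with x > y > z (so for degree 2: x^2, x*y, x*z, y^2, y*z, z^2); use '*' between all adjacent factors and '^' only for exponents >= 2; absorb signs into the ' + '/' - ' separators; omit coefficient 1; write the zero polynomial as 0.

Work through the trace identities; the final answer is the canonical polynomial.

x^7*y*z^2 - x^8*z - 2*x^6*y^2*z - x^6*z^3 + x^7*y + x^5*y^3 - 2*x^5*y*z^2 + 7*x^6*z + 6*x^4*y^2*z + 3*x^4*z^3 - 7*x^5*y - 3*x^3*y^3 - x^3*y*z^2 - 14*x^4*z - 4*x^2*y^2*z - 2*x^2*z^3 + 14*x^3*y + 2*x*y^3 + 3*x*y*z^2 + 7*x^2*z - y^2*z - 8*x*y + z

tr(b a b a) = tr(b a) tr(b a) - tr(1) = z^2 - 2
tr(b a b) = tr(b) tr(a b) - tr(a) = y*z - x
tr(b a b a^2) = tr(a) tr(b a b a) - tr(b a b) = x*z^2 - y*z - x
tr(a b a^3 b) = tr(a) tr(b a b a^2) - tr(b a b a) = x^2*z^2 - x*y*z - x^2 - z^2 + 2
tr(a b a) = tr(a) tr(b a) - tr(b) = x*z - y
tr(a b a^2) = tr(a) tr(a b a) - tr(a b) = x^2*z - x*y - z
tr(a b a^3) = tr(a) tr(a b a^2) - tr(a b a) = x^3*z - x^2*y - 2*x*z + y
tr(b a^3 b^2 a) = tr(b) tr(a b a^3 b) - tr(a b a^3) = x^2*y*z^2 - x^3*z - x*y^2*z - y*z^2 + 2*x*z + y
tr(a^2) = tr(a) tr(a) - tr(1) = x^2 - 2
tr(a^3) = tr(a) tr(a^2) - tr(a) = x^3 - 3*x
tr(b a^3 b) = tr(b) tr(a^3 b) - tr(a^3) = x^2*y*z - x^3 - x*y^2 - y*z + 3*x
tr(b a^3 b^2) = tr(b) tr(b a^3 b) - tr(b a^3) = x^2*y^2*z - x^3*y - x*y^3 - x^2*z - y^2*z + 4*x*y + z
tr(a^2 b^2 a^2 b a) = tr(a) tr(b a^3 b^2 a) - tr(b a^3 b^2) = x^3*y*z^2 - x^4*z - 2*x^2*y^2*z + x^3*y + x*y^3 - x*y*z^2 + 3*x^2*z + y^2*z - 3*x*y - z
tr(b a b^2 a) = tr(b) tr(a b a b) - tr(a b a) = y*z^2 - x*z - y
tr(b a b^2) = tr(b) tr(a b^2) - tr(a b) = y^2*z - x*y - z
tr(b^2 a^2 b a) = tr(a) tr(b a b^2 a) - tr(b a b^2) = x*y*z^2 - x^2*z - y^2*z + z
tr(b a^2 b) = tr(b) tr(a^2 b) - tr(a^2) = x*y*z - x^2 - y^2 + 2
tr(b^2 a^2 b) = tr(b) tr(b a^2 b) - tr(b a^2) = x*y^2*z - x^2*y - y^3 - x*z + 3*y
tr(a^2 b^2 a^2 b) = tr(a) tr(b^2 a^2 b a) - tr(b^2 a^2 b) = x^2*y*z^2 - x^3*z - 2*x*y^2*z + x^2*y + y^3 + 2*x*z - 3*y
tr(b a^2 b a^4 b) = tr(a) tr(a^2 b^2 a^2 b a) - tr(a^2 b^2 a^2 b) = x^4*y*z^2 - x^5*z - 2*x^3*y^2*z + x^4*y + x^2*y^3 - 2*x^2*y*z^2 + 4*x^3*z + 3*x*y^2*z - 4*x^2*y - y^3 - 3*x*z + 3*y
tr(b a b a b a) = tr(a b) tr(a b a b) - tr(a^-1 b^-1) = z^3 - 3*z
tr(b a^2 b a b a) = tr(a) tr(b a b a b a) - tr(b a b a b) = x*z^3 - y*z^2 - 2*x*z + y
tr(a b a b a^2 b a) = tr(a) tr(b a^2 b a b a) - tr(b a^2 b a b) = x^2*z^3 - 2*x*y*z^2 - x^2*z + y^2*z + x*y - z
tr(a b a b a^2 b a^2) = tr(a) tr(a b a b a^2 b a) - tr(a b a b a^2 b) = x^3*z^3 - 2*x^2*y*z^2 - x^3*z + x*y^2*z - x*z^3 + x^2*y + y*z^2 + x*z - y
tr(b a^2 b a^4 b a) = tr(a) tr(a b a b a^2 b a^2) - tr(a b a b a^2 b a) = x^4*z^3 - 2*x^3*y*z^2 - x^4*z + x^2*y^2*z - 2*x^2*z^3 + x^3*y + 3*x*y*z^2 + 2*x^2*z - y^2*z - 2*x*y + z
tr(b a^2 b a^4 b a^-1) = tr(b a^2 b a^4 b) tr(a) - tr(b a^2 b a^4 b a) = x^5*y*z^2 - x^6*z - 2*x^4*y^2*z - x^4*z^3 + x^5*y + x^3*y^3 + 5*x^4*z + 2*x^2*y^2*z + 2*x^2*z^3 - 5*x^3*y - x*y^3 - 3*x*y*z^2 - 5*x^2*z + y^2*z + 5*x*y - z
tr(a^-1 b a^2 b a^4 b a^-1) = tr(b a^2 b a^4 b a^-1) tr(a) - tr(b a^2 b a^4 b) = x^6*y*z^2 - x^7*z - 2*x^5*y^2*z - x^5*z^3 + x^6*y + x^4*y^3 - x^4*y*z^2 + 6*x^5*z + 4*x^3*y^2*z + 2*x^3*z^3 - 6*x^4*y - 2*x^2*y^3 - x^2*y*z^2 - 9*x^3*z - 2*x*y^2*z + 9*x^2*y + y^3 + 2*x*z - 3*y
tr(a^3 b a^-3 b a^2 b a) = tr(a^-1 b a^2 b a^4 b a^-1) tr(a) - tr(a^-1 b a^2 b a^4 b) = x^7*y*z^2 - x^8*z - 2*x^6*y^2*z - x^6*z^3 + x^7*y + x^5*y^3 - 2*x^5*y*z^2 + 7*x^6*z + 6*x^4*y^2*z + 3*x^4*z^3 - 7*x^5*y - 3*x^3*y^3 - x^3*y*z^2 - 14*x^4*z - 4*x^2*y^2*z - 2*x^2*z^3 + 14*x^3*y + 2*x*y^3 + 3*x*y*z^2 + 7*x^2*z - y^2*z - 8*x*y + z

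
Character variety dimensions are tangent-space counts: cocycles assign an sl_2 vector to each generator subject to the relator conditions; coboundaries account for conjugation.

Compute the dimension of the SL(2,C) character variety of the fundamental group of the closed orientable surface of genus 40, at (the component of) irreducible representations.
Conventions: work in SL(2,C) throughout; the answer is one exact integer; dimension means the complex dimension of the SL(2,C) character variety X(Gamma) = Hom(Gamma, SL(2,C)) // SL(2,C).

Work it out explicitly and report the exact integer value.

Gamma = pi_1(Sigma_40) = < a_1, b_1, ..., a_40, b_40 | prod [a_i, b_i] > has 2g = 80 generators and 1 relator.
A cocycle assigns one sl_2 vector per generator subject to the relator condition d_2(z) = 0: dim of the unconstrained space is 3*2g = 240.
At an irreducible rho, H^2 = coker(d_2) vanishes (Poincare duality: H^2 is dual to H^0 = invariants = 0), so d_2 is surjective onto sl_2 and dim Z^1 = 240 - 3 = 237.
Coboundaries contribute dim B^1 = 3 (injective at irreducible rho).
Hence dim X = 237 - 3 = 234.

234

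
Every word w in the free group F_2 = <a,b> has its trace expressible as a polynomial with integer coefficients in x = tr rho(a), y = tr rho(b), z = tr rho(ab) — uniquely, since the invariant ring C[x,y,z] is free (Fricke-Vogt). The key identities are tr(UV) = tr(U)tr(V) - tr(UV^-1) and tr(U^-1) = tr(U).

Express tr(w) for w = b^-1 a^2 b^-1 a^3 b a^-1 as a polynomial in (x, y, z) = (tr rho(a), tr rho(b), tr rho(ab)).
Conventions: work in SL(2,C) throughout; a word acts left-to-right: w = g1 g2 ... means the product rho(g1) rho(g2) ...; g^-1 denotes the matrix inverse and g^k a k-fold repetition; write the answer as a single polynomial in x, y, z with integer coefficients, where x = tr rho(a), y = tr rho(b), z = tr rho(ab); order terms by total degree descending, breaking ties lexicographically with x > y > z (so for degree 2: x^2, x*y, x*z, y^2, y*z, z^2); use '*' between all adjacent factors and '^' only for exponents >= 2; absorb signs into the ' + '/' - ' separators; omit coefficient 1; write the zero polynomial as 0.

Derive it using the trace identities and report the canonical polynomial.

so trace(a b a) = trace(a) * trace(b a) - trace(b)   [square of a] = x*z - y
reduce: trace(a^2 b a) = trace(a) * trace(a b a) - trace(a b)   [square of a] = x^2*z - x*y - z
reduce: trace(a^4 b) = trace(a) * trace(a^2 b a) - trace(a^2 b)   [square of a] = x^3*z - x^2*y - 2*x*z + y
trace(a^2) = trace(a) * trace(a) - trace(1)   [square of a] = x^2 - 2
reduce: trace(b^2 a^2) = trace(b) * trace(a^2 b) - trace(a^2)   [square of b] = x*y*z - x^2 - y^2 + 2
trace(b^2 a) = trace(b) * trace(a b) - trace(a)   [square of b] = y*z - x
trace(a b^2 a^2) = trace(a) * trace(b^2 a^2) - trace(b^2 a)   [square of a] = x^2*y*z - x^3 - x*y^2 - y*z + 3*x
reduce: trace(a^3 b^2 a) = trace(a) * trace(a b^2 a^2) - trace(a b^2 a)   [square of a] = x^3*y*z - x^4 - x^2*y^2 - 2*x*y*z + 4*x^2 + y^2 - 2
trace(b a^5 b) = trace(a) * trace(a^3 b^2 a) - trace(a^3 b^2)   [square of a] = x^4*y*z - x^5 - x^3*y^2 - 3*x^2*y*z + 5*x^3 + 2*x*y^2 + y*z - 5*x
trace(b a b a) = trace(a b) * trace(a b) - trace(1)   [split at a repeated a] = z^2 - 2
trace(a b a b a) = trace(a) * trace(b a b a) - trace(b a b)   [square of a] = x*z^2 - y*z - x
trace(a b a b a^2) = trace(a) * trace(a b a b a) - trace(a b a b)   [square of a] = x^2*z^2 - x*y*z - x^2 - z^2 + 2
reduce: trace(b a b a^4) = trace(a) * trace(a b a b a^2) - trace(a b a b a)   [square of a] = x^3*z^2 - x^2*y*z - x^3 - 2*x*z^2 + y*z + 3*x
trace(b a^5 b a) = trace(a) * trace(b a b a^4) - trace(b a b a^3)   [square of a] = x^4*z^2 - x^3*y*z - x^4 - 3*x^2*z^2 + 2*x*y*z + 4*x^2 + z^2 - 2
trace(a^5 b a^-1 b) = trace(b a^5 b) * trace(a) - trace(b a^5 b a)   [inverse elimination on a] = x^5*y*z - x^6 - x^4*y^2 - x^4*z^2 - 2*x^3*y*z + 6*x^4 + 2*x^2*y^2 + 3*x^2*z^2 - x*y*z - 9*x^2 - z^2 + 2
trace(a^3 b a^-1 b^-1 a^2) = trace(a^5 b a^-1) * trace(b) - trace(a^5 b a^-1 b)   [inverse elimination on b] = -x^5*y*z + x^6 + x^4*y^2 + x^4*z^2 + 3*x^3*y*z - 6*x^4 - 3*x^2*y^2 - 3*x^2*z^2 - x*y*z + 9*x^2 + y^2 + z^2 - 2
trace(a^2 b a^3) = trace(a) * trace(a^2 b a^2) - trace(a^2 b a)   [square of a] = x^4*z - x^3*y - 3*x^2*z + 2*x*y + z
trace(b a^3 b a^2) = trace(a) * trace(b a^3 b a) - trace(b a^3 b)   [square of a] = x^3*z^2 - 2*x^2*y*z + x*y^2 - x*z^2 + y*z - x
trace(a^2 b a^3 b a) = trace(a) * trace(b a^3 b a^2) - trace(b a^3 b a)   [square of a] = x^4*z^2 - 2*x^3*y*z + x^2*y^2 - 2*x^2*z^2 + 2*x*y*z + z^2 - 2
reduce: trace(b a b a b a) = trace(a b) * trace(a b a b) - trace(a^-1 b^-1)   [split at a repeated a] = z^3 - 3*z
trace(b a b a b) = trace(b) * trace(a b a b) - trace(a b a)   [square of b] = y*z^2 - x*z - y
so trace(b a b a^2 b a) = trace(a) * trace(b a b a b a) - trace(b a b a b)   [square of a] = x*z^3 - y*z^2 - 2*x*z + y
reduce: trace(b a b a^2 b) = trace(b) * trace(a b a^2 b) - trace(a b a^2)   [square of b] = x*y*z^2 - x^2*z - y^2*z + z
trace(b a b a^2 b a^2) = trace(a) * trace(b a b a^2 b a) - trace(b a b a^2 b)   [square of a] = x^2*z^3 - 2*x*y*z^2 - x^2*z + y^2*z + x*y - z
trace(a^2 b a^3 b a b) = trace(a) * trace(b a b a^2 b a^2) - trace(b a b a^2 b a)   [square of a] = x^3*z^3 - 2*x^2*y*z^2 - x^3*z + x*y^2*z - x*z^3 + x^2*y + y*z^2 + x*z - y
trace(b^-1 a^2 b a^3 b a) = trace(a^2 b a^3 b a) * trace(b) - trace(a^2 b a^3 b a b)   [inverse elimination on b] = x^4*y*z^2 - 2*x^3*y^2*z - x^3*z^3 + x^2*y^3 + x^3*z + x*y^2*z + x*z^3 - x^2*y - x*z - y
trace(a^3 b a^-1 b^-1 a^2 b) = trace(b^-1 a^2 b a^3 b) * trace(a) - trace(b^-1 a^2 b a^3 b a)   [inverse elimination on a] = -x^4*y*z^2 + x^5*z + 2*x^3*y^2*z + x^3*z^3 - x^4*y - x^2*y^3 - 4*x^3*z - x*y^2*z - x*z^3 + 3*x^2*y + 2*x*z + y
trace(b^-1 a^2 b^-1 a^3 b a^-1) = trace(a^3 b a^-1 b^-1 a^2) * trace(b) - trace(a^3 b a^-1 b^-1 a^2 b)   [inverse elimination on b] = -x^5*y^2*z + x^6*y + x^4*y^3 + 2*x^4*y*z^2 - x^5*z + x^3*y^2*z - x^3*z^3 - 5*x^4*y - 2*x^2*y^3 - 3*x^2*y*z^2 + 4*x^3*z + x*z^3 + 6*x^2*y + y^3 + y*z^2 - 2*x*z - 3*y

-x^5*y^2*z + x^6*y + x^4*y^3 + 2*x^4*y*z^2 - x^5*z + x^3*y^2*z - x^3*z^3 - 5*x^4*y - 2*x^2*y^3 - 3*x^2*y*z^2 + 4*x^3*z + x*z^3 + 6*x^2*y + y^3 + y*z^2 - 2*x*z - 3*y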